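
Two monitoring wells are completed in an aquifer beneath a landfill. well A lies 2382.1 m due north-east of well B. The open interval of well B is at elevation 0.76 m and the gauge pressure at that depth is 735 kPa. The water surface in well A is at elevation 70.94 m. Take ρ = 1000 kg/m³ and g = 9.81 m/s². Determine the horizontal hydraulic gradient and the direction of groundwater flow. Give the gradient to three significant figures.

i ≈ 0.00199; groundwater flows toward the north-east

Pressure head at well B: ψ = P/(ρg) = 735×1000 / (1000 × 9.81) = 74.92 m.
Total head at well B: h = z + ψ = 0.76 + 74.92 = 75.68 m.
Total head at well A: h = 70.94 m (water level in the piezometer is the total head).
Head difference: h(well B) − h(well A) = 75.68 − 70.94 = 4.74 m.
Hydraulic gradient: i = |Δh| / L = 4.74 / 2382.1 = 0.00199.
Flow is from higher to lower head: from well B toward well A, i.e. toward the north-east.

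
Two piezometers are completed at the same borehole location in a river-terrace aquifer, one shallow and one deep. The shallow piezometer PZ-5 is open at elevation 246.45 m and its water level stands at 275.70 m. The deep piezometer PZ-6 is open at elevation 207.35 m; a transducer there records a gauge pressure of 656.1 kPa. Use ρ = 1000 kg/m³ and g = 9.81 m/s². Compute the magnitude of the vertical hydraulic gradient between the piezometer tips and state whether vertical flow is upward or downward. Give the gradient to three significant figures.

Total head at PZ-5: h = 275.70 m (water level in the standpipe).
Pressure head at PZ-6: ψ = P/(ρg) = 656.1×1000 / (1000 × 9.81) = 66.88 m.
Total head at PZ-6: h = z + ψ = 207.35 + 66.88 = 274.23 m.
Δh = h(PZ-5) − h(PZ-6) = 275.70 − 274.23 = 1.47 m.
Vertical separation Δz = 246.45 − 207.35 = 39.10 m.
|i_v| = |Δh| / Δz = 1.47 / 39.10 = 0.0376.
Head is higher in the shallow piezometer, so vertical flow is downward (recharge condition).

|i_v| ≈ 0.0376; vertical flow is downward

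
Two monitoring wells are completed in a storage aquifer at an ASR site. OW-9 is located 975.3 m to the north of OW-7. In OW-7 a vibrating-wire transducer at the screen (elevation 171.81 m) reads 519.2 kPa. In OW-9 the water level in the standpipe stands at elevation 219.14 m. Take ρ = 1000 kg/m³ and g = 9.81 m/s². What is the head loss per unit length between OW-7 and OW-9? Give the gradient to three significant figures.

Pressure head at OW-7: ψ = P/(ρg) = 519.2×1000 / (1000 × 9.81) = 52.93 m.
Total head at OW-7: h = z + ψ = 171.81 + 52.93 = 224.74 m.
Total head at OW-9: h = 219.14 m (water level in the piezometer is the total head).
Head difference: h(OW-7) − h(OW-9) = 224.74 − 219.14 = 5.60 m.
Hydraulic gradient: i = |Δh| / L = 5.60 / 975.3 = 0.00574.

i ≈ 0.00574 m/m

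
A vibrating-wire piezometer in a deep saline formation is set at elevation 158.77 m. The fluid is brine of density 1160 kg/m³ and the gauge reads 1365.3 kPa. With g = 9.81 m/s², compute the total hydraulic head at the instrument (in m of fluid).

ψ = P/(ρg) = 1365.3×1000 / (1160 × 9.81) = 119.98 m.
h = z + ψ = 158.77 + 119.98 = 278.75 m.

h ≈ 278.75 m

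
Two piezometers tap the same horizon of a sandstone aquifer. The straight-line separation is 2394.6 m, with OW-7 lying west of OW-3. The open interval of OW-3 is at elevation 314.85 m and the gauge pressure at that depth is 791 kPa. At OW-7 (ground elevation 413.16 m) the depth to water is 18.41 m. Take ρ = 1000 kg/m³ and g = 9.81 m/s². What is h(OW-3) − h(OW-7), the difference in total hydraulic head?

Pressure head at OW-3: ψ = P/(ρg) = 791×1000 / (1000 × 9.81) = 80.63 m.
Total head at OW-3: h = z + ψ = 314.85 + 80.63 = 395.48 m.
Total head at OW-7: h = 413.16 − 18.41 = 394.75 m.
Head difference: h(OW-3) − h(OW-7) = 395.48 − 394.75 = 0.73 m.

Δh ≈ 0.73 m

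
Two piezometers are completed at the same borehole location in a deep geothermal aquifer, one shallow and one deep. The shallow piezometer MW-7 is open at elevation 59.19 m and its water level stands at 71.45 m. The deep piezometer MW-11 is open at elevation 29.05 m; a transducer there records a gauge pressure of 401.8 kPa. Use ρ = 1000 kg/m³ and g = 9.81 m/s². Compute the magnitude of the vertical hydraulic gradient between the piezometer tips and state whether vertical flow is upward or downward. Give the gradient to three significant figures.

Total head at MW-7: h = 71.45 m (water level in the standpipe).
Pressure head at MW-11: ψ = P/(ρg) = 401.8×1000 / (1000 × 9.81) = 40.96 m.
Total head at MW-11: h = z + ψ = 29.05 + 40.96 = 70.01 m.
Δh = h(MW-7) − h(MW-11) = 71.45 − 70.01 = 1.44 m.
Vertical separation Δz = 59.19 − 29.05 = 30.14 m.
|i_v| = |Δh| / Δz = 1.44 / 30.14 = 0.0478.
Head is higher in the shallow piezometer, so vertical flow is downward (recharge condition).

|i_v| ≈ 0.0478; vertical flow is downward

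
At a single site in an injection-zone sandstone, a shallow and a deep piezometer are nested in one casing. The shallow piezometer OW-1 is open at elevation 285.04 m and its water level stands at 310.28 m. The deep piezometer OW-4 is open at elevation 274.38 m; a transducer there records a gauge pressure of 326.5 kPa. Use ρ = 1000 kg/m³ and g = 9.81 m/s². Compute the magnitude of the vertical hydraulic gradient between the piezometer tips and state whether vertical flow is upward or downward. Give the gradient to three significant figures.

Total head at OW-1: h = 310.28 m (water level in the standpipe).
Pressure head at OW-4: ψ = P/(ρg) = 326.5×1000 / (1000 × 9.81) = 33.28 m.
Total head at OW-4: h = z + ψ = 274.38 + 33.28 = 307.66 m.
Δh = h(OW-1) − h(OW-4) = 310.28 − 307.66 = 2.62 m.
Vertical separation Δz = 285.04 − 274.38 = 10.66 m.
|i_v| = |Δh| / Δz = 2.62 / 10.66 = 0.246.
Head is higher in the shallow piezometer, so vertical flow is downward (recharge condition).

|i_v| ≈ 0.246; vertical flow is downward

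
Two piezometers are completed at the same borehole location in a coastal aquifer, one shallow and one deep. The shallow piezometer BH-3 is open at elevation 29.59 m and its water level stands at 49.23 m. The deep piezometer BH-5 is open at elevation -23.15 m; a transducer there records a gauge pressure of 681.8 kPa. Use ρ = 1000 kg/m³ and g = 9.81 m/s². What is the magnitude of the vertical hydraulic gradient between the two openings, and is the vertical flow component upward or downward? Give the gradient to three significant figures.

|i_v| ≈ 0.0546; vertical flow is downward

Total head at BH-3: h = 49.23 m (water level in the standpipe).
Pressure head at BH-5: ψ = P/(ρg) = 681.8×1000 / (1000 × 9.81) = 69.50 m.
Total head at BH-5: h = z + ψ = -23.15 + 69.50 = 46.35 m.
Δh = h(BH-3) − h(BH-5) = 49.23 − 46.35 = 2.88 m.
Vertical separation Δz = 29.59 − (-23.15) = 52.74 m.
|i_v| = |Δh| / Δz = 2.88 / 52.74 = 0.0546.
Head is higher in the shallow piezometer, so vertical flow is downward (recharge condition).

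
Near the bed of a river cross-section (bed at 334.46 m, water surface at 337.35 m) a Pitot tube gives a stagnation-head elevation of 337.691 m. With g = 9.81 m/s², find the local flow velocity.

Near the bed, under hydrostatic conditions, the piezometric head (z + ψ) equals the free-surface elevation, 337.35 m.
Velocity head = total − piezometric = 337.691 − 337.35 = 0.341 m.
v = √(2g·h_v) = √(2 × 9.81 × 0.341) = 2.59 m/s.

v ≈ 2.59 m/s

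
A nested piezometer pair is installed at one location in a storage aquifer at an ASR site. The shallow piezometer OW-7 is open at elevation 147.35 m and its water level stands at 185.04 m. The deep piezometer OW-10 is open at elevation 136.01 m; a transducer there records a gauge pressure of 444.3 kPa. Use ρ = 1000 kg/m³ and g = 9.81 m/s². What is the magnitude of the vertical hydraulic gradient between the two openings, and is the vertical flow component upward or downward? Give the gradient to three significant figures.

|i_v| ≈ 0.330; vertical flow is downward

Total head at OW-7: h = 185.04 m (water level in the standpipe).
Pressure head at OW-10: ψ = P/(ρg) = 444.3×1000 / (1000 × 9.81) = 45.29 m.
Total head at OW-10: h = z + ψ = 136.01 + 45.29 = 181.30 m.
Δh = h(OW-7) − h(OW-10) = 185.04 − 181.30 = 3.74 m.
Vertical separation Δz = 147.35 − 136.01 = 11.34 m.
|i_v| = |Δh| / Δz = 3.74 / 11.34 = 0.330.
Head is higher in the shallow piezometer, so vertical flow is downward (recharge condition).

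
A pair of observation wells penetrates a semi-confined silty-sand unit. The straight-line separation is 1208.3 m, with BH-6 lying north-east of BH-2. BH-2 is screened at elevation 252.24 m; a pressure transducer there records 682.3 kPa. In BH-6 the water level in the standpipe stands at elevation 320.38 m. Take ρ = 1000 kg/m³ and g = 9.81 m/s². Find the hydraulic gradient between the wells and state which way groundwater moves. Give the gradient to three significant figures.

i ≈ 0.00117; groundwater flows toward the north-east

Pressure head at BH-2: ψ = P/(ρg) = 682.3×1000 / (1000 × 9.81) = 69.55 m.
Total head at BH-2: h = z + ψ = 252.24 + 69.55 = 321.79 m.
Total head at BH-6: h = 320.38 m (water level in the piezometer is the total head).
Head difference: h(BH-2) − h(BH-6) = 321.79 − 320.38 = 1.41 m.
Hydraulic gradient: i = |Δh| / L = 1.41 / 1208.3 = 0.00117.
Flow is from higher to lower head: from BH-2 toward BH-6, i.e. toward the north-east.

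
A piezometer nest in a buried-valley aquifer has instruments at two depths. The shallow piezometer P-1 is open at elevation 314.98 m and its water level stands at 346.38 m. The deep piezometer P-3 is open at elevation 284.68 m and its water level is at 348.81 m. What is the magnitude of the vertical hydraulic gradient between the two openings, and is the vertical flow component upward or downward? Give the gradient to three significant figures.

Total head at P-1: h = 346.38 m (water level in the standpipe).
Total head at P-3: h = 348.81 m.
Δh = h(P-1) − h(P-3) = 346.38 − 348.81 = -2.43 m.
Vertical separation Δz = 314.98 − 284.68 = 30.30 m.
|i_v| = |Δh| / Δz = 2.43 / 30.30 = 0.0802.
Head is higher in the deep piezometer, so vertical flow is upward (discharge condition).

|i_v| ≈ 0.0802; vertical flow is upward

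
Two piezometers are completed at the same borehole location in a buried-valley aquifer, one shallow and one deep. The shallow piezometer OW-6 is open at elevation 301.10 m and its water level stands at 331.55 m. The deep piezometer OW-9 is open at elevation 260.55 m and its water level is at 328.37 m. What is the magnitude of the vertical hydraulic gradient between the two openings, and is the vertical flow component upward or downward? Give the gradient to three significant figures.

Total head at OW-6: h = 331.55 m (water level in the standpipe).
Total head at OW-9: h = 328.37 m.
Δh = h(OW-6) − h(OW-9) = 331.55 − 328.37 = 3.18 m.
Vertical separation Δz = 301.10 − 260.55 = 40.55 m.
|i_v| = |Δh| / Δz = 3.18 / 40.55 = 0.0784.
Head is higher in the shallow piezometer, so vertical flow is downward (recharge condition).

|i_v| ≈ 0.0784; vertical flow is downward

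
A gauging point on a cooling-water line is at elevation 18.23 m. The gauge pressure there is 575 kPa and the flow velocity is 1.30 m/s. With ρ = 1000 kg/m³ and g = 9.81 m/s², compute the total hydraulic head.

Pressure head ψ = P/(ρg) = 575×1000 / (1000 × 9.81) = 58.61 m.
Velocity head = v²/(2g) = 1.30² / (2 × 9.81) = 0.086 m.
h = z + ψ + v²/(2g) = 18.23 + 58.61 + 0.086 = 76.93 m.

h ≈ 76.93 m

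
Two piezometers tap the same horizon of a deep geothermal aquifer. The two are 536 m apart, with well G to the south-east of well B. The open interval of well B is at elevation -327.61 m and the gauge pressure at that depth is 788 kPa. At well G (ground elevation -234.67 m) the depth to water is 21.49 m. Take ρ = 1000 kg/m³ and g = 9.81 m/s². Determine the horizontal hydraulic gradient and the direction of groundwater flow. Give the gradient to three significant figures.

Pressure head at well B: ψ = P/(ρg) = 788×1000 / (1000 × 9.81) = 80.33 m.
Total head at well B: h = z + ψ = -327.61 + 80.33 = -247.28 m.
Total head at well G: h = -234.67 − 21.49 = -256.16 m.
Head difference: h(well B) − h(well G) = -247.28 − (-256.16) = 8.88 m.
Hydraulic gradient: i = |Δh| / L = 8.88 / 536 = 0.0166.
Flow is from higher to lower head: from well B toward well G, i.e. toward the south-east.

i ≈ 0.0166; groundwater flows toward the south-east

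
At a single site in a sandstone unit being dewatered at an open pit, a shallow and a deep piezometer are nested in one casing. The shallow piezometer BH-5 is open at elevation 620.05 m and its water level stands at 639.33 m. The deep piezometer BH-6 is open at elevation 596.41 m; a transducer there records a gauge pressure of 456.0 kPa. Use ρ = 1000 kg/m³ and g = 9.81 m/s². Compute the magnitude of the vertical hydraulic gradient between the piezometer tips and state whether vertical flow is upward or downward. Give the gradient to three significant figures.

|i_v| ≈ 0.151; vertical flow is upward

Total head at BH-5: h = 639.33 m (water level in the standpipe).
Pressure head at BH-6: ψ = P/(ρg) = 456.0×1000 / (1000 × 9.81) = 46.48 m.
Total head at BH-6: h = z + ψ = 596.41 + 46.48 = 642.89 m.
Δh = h(BH-5) − h(BH-6) = 639.33 − 642.89 = -3.56 m.
Vertical separation Δz = 620.05 − 596.41 = 23.64 m.
|i_v| = |Δh| / Δz = 3.56 / 23.64 = 0.151.
Head is higher in the deep piezometer, so vertical flow is upward (discharge condition).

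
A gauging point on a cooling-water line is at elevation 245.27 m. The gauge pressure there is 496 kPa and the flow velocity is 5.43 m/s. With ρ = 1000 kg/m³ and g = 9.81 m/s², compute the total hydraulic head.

Pressure head ψ = P/(ρg) = 496×1000 / (1000 × 9.81) = 50.56 m.
Velocity head = v²/(2g) = 5.43² / (2 × 9.81) = 1.503 m.
h = z + ψ + v²/(2g) = 245.27 + 50.56 + 1.503 = 297.33 m.

h ≈ 297.33 m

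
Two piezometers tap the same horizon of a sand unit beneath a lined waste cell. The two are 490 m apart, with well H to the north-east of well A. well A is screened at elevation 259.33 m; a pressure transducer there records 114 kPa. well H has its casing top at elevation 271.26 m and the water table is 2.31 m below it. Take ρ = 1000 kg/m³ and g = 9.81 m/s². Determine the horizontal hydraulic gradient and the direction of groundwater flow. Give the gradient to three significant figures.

i ≈ 0.00408; groundwater flows toward the north-east

Pressure head at well A: ψ = P/(ρg) = 114×1000 / (1000 × 9.81) = 11.62 m.
Total head at well A: h = z + ψ = 259.33 + 11.62 = 270.95 m.
Total head at well H: h = 271.26 − 2.31 = 268.95 m.
Head difference: h(well A) − h(well H) = 270.95 − 268.95 = 2.00 m.
Hydraulic gradient: i = |Δh| / L = 2.00 / 490 = 0.00408.
Flow is from higher to lower head: from well A toward well H, i.e. toward the north-east.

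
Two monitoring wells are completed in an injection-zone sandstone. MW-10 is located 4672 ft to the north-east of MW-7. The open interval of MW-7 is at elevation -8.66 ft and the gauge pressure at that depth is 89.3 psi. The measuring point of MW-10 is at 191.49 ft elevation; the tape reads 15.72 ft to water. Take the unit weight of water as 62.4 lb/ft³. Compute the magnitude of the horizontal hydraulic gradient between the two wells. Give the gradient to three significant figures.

i ≈ 0.00463

Pressure head at MW-7: ψ = 144·P/γ = 144 × 89.3 / 62.4 = 206.08 ft.
Total head at MW-7: h = z + ψ = -8.66 + 206.08 = 197.42 ft.
Total head at MW-10: h = 191.49 − 15.72 = 175.77 ft.
Head difference: h(MW-7) − h(MW-10) = 197.42 − 175.77 = 21.65 ft.
Hydraulic gradient: i = |Δh| / L = 21.65 / 4672 = 0.00463.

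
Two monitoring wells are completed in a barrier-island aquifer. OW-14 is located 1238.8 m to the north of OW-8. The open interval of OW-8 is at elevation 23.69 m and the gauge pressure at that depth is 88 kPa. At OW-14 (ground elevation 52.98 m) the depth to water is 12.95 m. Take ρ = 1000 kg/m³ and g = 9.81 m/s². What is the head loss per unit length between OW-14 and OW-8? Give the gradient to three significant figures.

Pressure head at OW-8: ψ = P/(ρg) = 88×1000 / (1000 × 9.81) = 8.97 m.
Total head at OW-8: h = z + ψ = 23.69 + 8.97 = 32.66 m.
Total head at OW-14: h = 52.98 − 12.95 = 40.03 m.
Head difference: h(OW-8) − h(OW-14) = 32.66 − 40.03 = -7.37 m.
Hydraulic gradient: i = |Δh| / L = 7.37 / 1238.8 = 0.00595.

i ≈ 0.00595 m/m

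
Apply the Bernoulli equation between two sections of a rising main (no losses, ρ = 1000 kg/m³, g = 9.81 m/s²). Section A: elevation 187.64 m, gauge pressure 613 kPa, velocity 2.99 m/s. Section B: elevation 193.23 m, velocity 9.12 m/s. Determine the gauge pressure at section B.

P₂ ≈ 521 kPa

Pressure head at A: ψ₁ = P₁/(ρg) = 613×1000 / (1000 × 9.81) = 62.49 m.
Velocity heads: v₁²/2g = 2.99²/19.62 = 0.456 m; v₂²/2g = 9.12²/19.62 = 4.239 m.
Total head H = z₁ + ψ₁ + v₁²/2g = 187.64 + 62.49 + 0.456 = 250.59 m.
ψ₂ = H − z₂ − v₂²/2g = 250.59 − 193.23 − 4.239 = 53.12 m.
P₂ = ρgψ₂ = 1000 × 9.81 × 53.12 ≈ 521 kPa.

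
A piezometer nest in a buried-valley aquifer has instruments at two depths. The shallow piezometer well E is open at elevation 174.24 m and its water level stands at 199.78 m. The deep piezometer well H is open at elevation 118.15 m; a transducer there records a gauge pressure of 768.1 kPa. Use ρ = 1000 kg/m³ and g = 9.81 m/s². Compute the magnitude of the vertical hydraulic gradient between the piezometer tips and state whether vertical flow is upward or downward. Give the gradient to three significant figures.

Total head at well E: h = 199.78 m (water level in the standpipe).
Pressure head at well H: ψ = P/(ρg) = 768.1×1000 / (1000 × 9.81) = 78.30 m.
Total head at well H: h = z + ψ = 118.15 + 78.30 = 196.45 m.
Δh = h(well E) − h(well H) = 199.78 − 196.45 = 3.33 m.
Vertical separation Δz = 174.24 − 118.15 = 56.09 m.
|i_v| = |Δh| / Δz = 3.33 / 56.09 = 0.0594.
Head is higher in the shallow piezometer, so vertical flow is downward (recharge condition).

|i_v| ≈ 0.0594; vertical flow is downward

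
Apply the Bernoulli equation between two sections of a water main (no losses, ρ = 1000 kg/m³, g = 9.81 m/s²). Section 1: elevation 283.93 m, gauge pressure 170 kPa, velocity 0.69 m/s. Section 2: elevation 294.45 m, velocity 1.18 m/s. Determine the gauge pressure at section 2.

Pressure head at 1: ψ₁ = P₁/(ρg) = 170×1000 / (1000 × 9.81) = 17.33 m.
Velocity heads: v₁²/2g = 0.69²/19.62 = 0.024 m; v₂²/2g = 1.18²/19.62 = 0.071 m.
Total head H = z₁ + ψ₁ + v₁²/2g = 283.93 + 17.33 + 0.024 = 301.28 m.
ψ₂ = H − z₂ − v₂²/2g = 301.28 − 294.45 − 0.071 = 6.76 m.
P₂ = ρgψ₂ = 1000 × 9.81 × 6.76 ≈ 66.3 kPa.

P₂ ≈ 66.3 kPa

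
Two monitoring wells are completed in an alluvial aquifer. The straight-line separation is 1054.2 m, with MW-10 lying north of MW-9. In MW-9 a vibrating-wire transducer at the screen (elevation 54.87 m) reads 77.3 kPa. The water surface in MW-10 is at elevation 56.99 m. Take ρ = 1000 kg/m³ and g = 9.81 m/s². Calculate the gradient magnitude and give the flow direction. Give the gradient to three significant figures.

Pressure head at MW-9: ψ = P/(ρg) = 77.3×1000 / (1000 × 9.81) = 7.88 m.
Total head at MW-9: h = z + ψ = 54.87 + 7.88 = 62.75 m.
Total head at MW-10: h = 56.99 m (water level in the piezometer is the total head).
Head difference: h(MW-9) − h(MW-10) = 62.75 − 56.99 = 5.76 m.
Hydraulic gradient: i = |Δh| / L = 5.76 / 1054.2 = 0.00546.
Flow is from higher to lower head: from MW-9 toward MW-10, i.e. toward the north.

i ≈ 0.00546; groundwater flows toward the north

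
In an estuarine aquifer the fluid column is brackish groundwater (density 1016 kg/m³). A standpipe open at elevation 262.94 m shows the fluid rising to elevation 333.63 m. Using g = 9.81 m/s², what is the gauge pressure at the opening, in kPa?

P ≈ 705 kPa

Pressure head ψ = h − z = 333.63 − 262.94 = 70.69 m.
P = ρgψ = 1016 × 9.81 × 70.69 = 704564 Pa ≈ 705 kPa.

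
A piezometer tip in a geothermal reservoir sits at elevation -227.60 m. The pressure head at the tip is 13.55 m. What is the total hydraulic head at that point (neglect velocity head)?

h = z + ψ = -227.60 + 13.55 = -214.05 m.

h ≈ -214.05 m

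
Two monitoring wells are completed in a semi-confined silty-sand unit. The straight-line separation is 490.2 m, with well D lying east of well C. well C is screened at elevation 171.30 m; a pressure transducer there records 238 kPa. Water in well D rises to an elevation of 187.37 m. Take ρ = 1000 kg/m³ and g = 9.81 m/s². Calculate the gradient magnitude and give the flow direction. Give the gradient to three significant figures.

i ≈ 0.0167; groundwater flows toward the east

Pressure head at well C: ψ = P/(ρg) = 238×1000 / (1000 × 9.81) = 24.26 m.
Total head at well C: h = z + ψ = 171.30 + 24.26 = 195.56 m.
Total head at well D: h = 187.37 m (water level in the piezometer is the total head).
Head difference: h(well C) − h(well D) = 195.56 − 187.37 = 8.19 m.
Hydraulic gradient: i = |Δh| / L = 8.19 / 490.2 = 0.0167.
Flow is from higher to lower head: from well C toward well D, i.e. toward the east.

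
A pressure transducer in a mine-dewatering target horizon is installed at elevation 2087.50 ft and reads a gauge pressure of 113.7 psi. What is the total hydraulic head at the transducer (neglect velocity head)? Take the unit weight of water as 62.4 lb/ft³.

h ≈ 2349.88 ft

ψ = 144·P/γ = 144 × 113.7 / 62.4 = 262.38 ft.
h = z + ψ = 2087.50 + 262.38 = 2349.88 ft.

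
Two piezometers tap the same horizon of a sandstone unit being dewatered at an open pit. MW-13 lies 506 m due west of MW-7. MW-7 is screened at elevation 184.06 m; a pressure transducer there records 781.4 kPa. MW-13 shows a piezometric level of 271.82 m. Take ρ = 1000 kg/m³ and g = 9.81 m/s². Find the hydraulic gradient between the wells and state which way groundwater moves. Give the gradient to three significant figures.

Pressure head at MW-7: ψ = P/(ρg) = 781.4×1000 / (1000 × 9.81) = 79.65 m.
Total head at MW-7: h = z + ψ = 184.06 + 79.65 = 263.71 m.
Total head at MW-13: h = 271.82 m (water level in the piezometer is the total head).
Head difference: h(MW-7) − h(MW-13) = 263.71 − 271.82 = -8.11 m.
Hydraulic gradient: i = |Δh| / L = 8.11 / 506 = 0.0160.
Flow is from higher to lower head: from MW-13 toward MW-7, i.e. toward the east.

i ≈ 0.0160; groundwater flows toward the east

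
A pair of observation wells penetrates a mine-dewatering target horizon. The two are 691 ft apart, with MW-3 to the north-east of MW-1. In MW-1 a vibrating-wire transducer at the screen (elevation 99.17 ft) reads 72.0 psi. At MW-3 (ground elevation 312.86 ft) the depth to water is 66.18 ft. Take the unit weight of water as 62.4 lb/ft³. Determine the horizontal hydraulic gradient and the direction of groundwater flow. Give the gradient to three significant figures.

Pressure head at MW-1: ψ = 144·P/γ = 144 × 72.0 / 62.4 = 166.15 ft.
Total head at MW-1: h = z + ψ = 99.17 + 166.15 = 265.32 ft.
Total head at MW-3: h = 312.86 − 66.18 = 246.68 ft.
Head difference: h(MW-1) − h(MW-3) = 265.32 − 246.68 = 18.64 ft.
Hydraulic gradient: i = |Δh| / L = 18.64 / 691 = 0.0270.
Flow is from higher to lower head: from MW-1 toward MW-3, i.e. toward the north-east.

i ≈ 0.0270; groundwater flows toward the north-east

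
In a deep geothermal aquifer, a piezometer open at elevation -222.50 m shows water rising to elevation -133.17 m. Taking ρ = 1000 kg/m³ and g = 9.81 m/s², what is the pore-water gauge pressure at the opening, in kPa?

Pressure head ψ = h − z = -133.17 − (-222.50) = 89.33 m.
P = ρgψ = 1000 × 9.81 × 89.33 = 876327 Pa ≈ 876 kPa.

P ≈ 876 kPa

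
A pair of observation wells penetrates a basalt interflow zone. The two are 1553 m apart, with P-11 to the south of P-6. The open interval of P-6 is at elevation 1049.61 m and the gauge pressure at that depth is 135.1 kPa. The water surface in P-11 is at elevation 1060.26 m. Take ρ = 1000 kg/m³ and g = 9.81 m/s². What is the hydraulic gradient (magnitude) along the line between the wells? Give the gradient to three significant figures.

i ≈ 0.00201

Pressure head at P-6: ψ = P/(ρg) = 135.1×1000 / (1000 × 9.81) = 13.77 m.
Total head at P-6: h = z + ψ = 1049.61 + 13.77 = 1063.38 m.
Total head at P-11: h = 1060.26 m (water level in the piezometer is the total head).
Head difference: h(P-6) − h(P-11) = 1063.38 − 1060.26 = 3.12 m.
Hydraulic gradient: i = |Δh| / L = 3.12 / 1553 = 0.00201.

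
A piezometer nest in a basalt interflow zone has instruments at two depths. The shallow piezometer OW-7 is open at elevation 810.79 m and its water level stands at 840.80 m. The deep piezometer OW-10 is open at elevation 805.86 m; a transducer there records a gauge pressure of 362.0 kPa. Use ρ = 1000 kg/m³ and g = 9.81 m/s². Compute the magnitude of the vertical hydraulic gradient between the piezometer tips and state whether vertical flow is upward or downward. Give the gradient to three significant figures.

|i_v| ≈ 0.398; vertical flow is upward

Total head at OW-7: h = 840.80 m (water level in the standpipe).
Pressure head at OW-10: ψ = P/(ρg) = 362.0×1000 / (1000 × 9.81) = 36.90 m.
Total head at OW-10: h = z + ψ = 805.86 + 36.90 = 842.76 m.
Δh = h(OW-7) − h(OW-10) = 840.80 − 842.76 = -1.96 m.
Vertical separation Δz = 810.79 − 805.86 = 4.93 m.
|i_v| = |Δh| / Δz = 1.96 / 4.93 = 0.398.
Head is higher in the deep piezometer, so vertical flow is upward (discharge condition).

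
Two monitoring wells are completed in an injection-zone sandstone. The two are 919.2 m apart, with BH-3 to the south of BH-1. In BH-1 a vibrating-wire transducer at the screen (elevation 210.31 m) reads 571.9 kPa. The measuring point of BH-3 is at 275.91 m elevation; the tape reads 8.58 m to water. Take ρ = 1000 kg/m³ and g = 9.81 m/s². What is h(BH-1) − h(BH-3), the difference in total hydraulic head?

Pressure head at BH-1: ψ = P/(ρg) = 571.9×1000 / (1000 × 9.81) = 58.30 m.
Total head at BH-1: h = z + ψ = 210.31 + 58.30 = 268.61 m.
Total head at BH-3: h = 275.91 − 8.58 = 267.33 m.
Head difference: h(BH-1) − h(BH-3) = 268.61 − 267.33 = 1.28 m.

Δh ≈ 1.28 m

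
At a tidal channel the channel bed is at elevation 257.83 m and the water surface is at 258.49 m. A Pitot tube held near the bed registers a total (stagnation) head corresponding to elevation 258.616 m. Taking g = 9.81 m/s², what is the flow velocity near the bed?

Near the bed, under hydrostatic conditions, the piezometric head (z + ψ) equals the free-surface elevation, 258.49 m.
Velocity head = total − piezometric = 258.616 − 258.49 = 0.126 m.
v = √(2g·h_v) = √(2 × 9.81 × 0.126) = 1.57 m/s.

v ≈ 1.57 m/s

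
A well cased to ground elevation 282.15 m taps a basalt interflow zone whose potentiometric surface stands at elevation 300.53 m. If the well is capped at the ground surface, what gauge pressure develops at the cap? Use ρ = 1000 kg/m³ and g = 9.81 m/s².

P ≈ 180 kPa

Head above the cap: Δh = 300.53 − 282.15 = 18.38 m.
P = ρgΔh = 1000 × 9.81 × 18.38 = 180308 Pa ≈ 180 kPa.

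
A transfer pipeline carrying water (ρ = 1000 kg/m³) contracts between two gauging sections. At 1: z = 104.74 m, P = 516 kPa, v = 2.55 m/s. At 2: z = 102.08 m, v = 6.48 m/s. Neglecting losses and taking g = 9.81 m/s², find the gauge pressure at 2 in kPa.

Pressure head at 1: ψ₁ = P₁/(ρg) = 516×1000 / (1000 × 9.81) = 52.60 m.
Velocity heads: v₁²/2g = 2.55²/19.62 = 0.331 m; v₂²/2g = 6.48²/19.62 = 2.140 m.
Total head H = z₁ + ψ₁ + v₁²/2g = 104.74 + 52.60 + 0.331 = 157.67 m.
ψ₂ = H − z₂ − v₂²/2g = 157.67 − 102.08 − 2.140 = 53.45 m.
P₂ = ρgψ₂ = 1000 × 9.81 × 53.45 ≈ 524 kPa.

P₂ ≈ 524 kPa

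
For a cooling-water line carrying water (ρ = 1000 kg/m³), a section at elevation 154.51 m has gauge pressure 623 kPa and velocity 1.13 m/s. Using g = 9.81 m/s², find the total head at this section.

Pressure head ψ = P/(ρg) = 623×1000 / (1000 × 9.81) = 63.51 m.
Velocity head = v²/(2g) = 1.13² / (2 × 9.81) = 0.065 m.
h = z + ψ + v²/(2g) = 154.51 + 63.51 + 0.065 = 218.08 m.

h ≈ 218.08 m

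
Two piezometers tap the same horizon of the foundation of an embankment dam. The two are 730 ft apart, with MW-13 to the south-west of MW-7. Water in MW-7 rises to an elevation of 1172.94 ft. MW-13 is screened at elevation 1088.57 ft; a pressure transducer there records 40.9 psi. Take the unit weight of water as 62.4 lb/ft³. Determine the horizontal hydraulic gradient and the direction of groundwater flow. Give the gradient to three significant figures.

i ≈ 0.0137; groundwater flows toward the north-east

Total head at MW-7: h = 1172.94 ft (water level in the piezometer is the total head).
Pressure head at MW-13: ψ = 144·P/γ = 144 × 40.9 / 62.4 = 94.38 ft.
Total head at MW-13: h = z + ψ = 1088.57 + 94.38 = 1182.95 ft.
Head difference: h(MW-7) − h(MW-13) = 1172.94 − 1182.95 = -10.01 ft.
Hydraulic gradient: i = |Δh| / L = 10.01 / 730 = 0.0137.
Flow is from higher to lower head: from MW-13 toward MW-7, i.e. toward the north-east.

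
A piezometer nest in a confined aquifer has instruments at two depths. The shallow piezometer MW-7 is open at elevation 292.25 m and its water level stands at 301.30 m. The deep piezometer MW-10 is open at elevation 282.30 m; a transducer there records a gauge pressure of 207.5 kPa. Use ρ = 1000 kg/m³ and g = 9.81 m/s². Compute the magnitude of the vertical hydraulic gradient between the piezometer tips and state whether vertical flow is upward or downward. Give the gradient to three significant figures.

Total head at MW-7: h = 301.30 m (water level in the standpipe).
Pressure head at MW-10: ψ = P/(ρg) = 207.5×1000 / (1000 × 9.81) = 21.15 m.
Total head at MW-10: h = z + ψ = 282.30 + 21.15 = 303.45 m.
Δh = h(MW-7) − h(MW-10) = 301.30 − 303.45 = -2.15 m.
Vertical separation Δz = 292.25 − 282.30 = 9.95 m.
|i_v| = |Δh| / Δz = 2.15 / 9.95 = 0.216.
Head is higher in the deep piezometer, so vertical flow is upward (discharge condition).

|i_v| ≈ 0.216; vertical flow is upward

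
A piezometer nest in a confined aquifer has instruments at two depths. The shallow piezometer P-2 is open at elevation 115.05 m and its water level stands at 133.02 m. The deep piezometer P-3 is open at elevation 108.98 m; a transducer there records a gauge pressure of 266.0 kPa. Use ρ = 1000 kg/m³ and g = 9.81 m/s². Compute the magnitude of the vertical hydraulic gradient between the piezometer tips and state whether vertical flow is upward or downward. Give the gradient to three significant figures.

|i_v| ≈ 0.507; vertical flow is upward

Total head at P-2: h = 133.02 m (water level in the standpipe).
Pressure head at P-3: ψ = P/(ρg) = 266.0×1000 / (1000 × 9.81) = 27.12 m.
Total head at P-3: h = z + ψ = 108.98 + 27.12 = 136.10 m.
Δh = h(P-2) − h(P-3) = 133.02 − 136.10 = -3.08 m.
Vertical separation Δz = 115.05 − 108.98 = 6.07 m.
|i_v| = |Δh| / Δz = 3.08 / 6.07 = 0.507.
Head is higher in the deep piezometer, so vertical flow is upward (discharge condition).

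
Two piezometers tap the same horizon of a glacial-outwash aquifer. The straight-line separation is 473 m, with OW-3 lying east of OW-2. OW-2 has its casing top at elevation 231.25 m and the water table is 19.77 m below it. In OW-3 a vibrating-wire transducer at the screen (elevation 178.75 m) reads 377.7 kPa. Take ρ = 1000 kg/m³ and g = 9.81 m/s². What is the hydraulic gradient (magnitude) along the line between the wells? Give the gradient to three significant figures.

i ≈ 0.0122

Total head at OW-2: h = 231.25 − 19.77 = 211.48 m.
Pressure head at OW-3: ψ = P/(ρg) = 377.7×1000 / (1000 × 9.81) = 38.50 m.
Total head at OW-3: h = z + ψ = 178.75 + 38.50 = 217.25 m.
Head difference: h(OW-2) − h(OW-3) = 211.48 − 217.25 = -5.77 m.
Hydraulic gradient: i = |Δh| / L = 5.77 / 473 = 0.0122.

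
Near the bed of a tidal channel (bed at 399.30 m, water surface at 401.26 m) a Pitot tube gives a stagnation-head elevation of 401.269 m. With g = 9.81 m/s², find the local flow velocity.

Near the bed, under hydrostatic conditions, the piezometric head (z + ψ) equals the free-surface elevation, 401.26 m.
Velocity head = total − piezometric = 401.269 − 401.26 = 0.009 m.
v = √(2g·h_v) = √(2 × 9.81 × 0.009) = 0.420 m/s.

v ≈ 0.420 m/s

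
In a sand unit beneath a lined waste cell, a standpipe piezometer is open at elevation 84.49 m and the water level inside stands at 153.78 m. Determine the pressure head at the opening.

Total head h = 153.78 m (the water-surface elevation in the piezometer).
Pressure head ψ = h − z = 153.78 − 84.49 = 69.29 m.

ψ ≈ 69.29 m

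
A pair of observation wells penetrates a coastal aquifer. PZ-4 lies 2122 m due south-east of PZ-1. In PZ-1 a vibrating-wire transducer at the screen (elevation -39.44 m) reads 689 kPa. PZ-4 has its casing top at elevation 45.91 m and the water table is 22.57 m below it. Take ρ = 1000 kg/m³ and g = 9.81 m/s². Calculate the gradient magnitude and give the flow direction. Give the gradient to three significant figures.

Pressure head at PZ-1: ψ = P/(ρg) = 689×1000 / (1000 × 9.81) = 70.23 m.
Total head at PZ-1: h = z + ψ = -39.44 + 70.23 = 30.79 m.
Total head at PZ-4: h = 45.91 − 22.57 = 23.34 m.
Head difference: h(PZ-1) − h(PZ-4) = 30.79 − 23.34 = 7.45 m.
Hydraulic gradient: i = |Δh| / L = 7.45 / 2122 = 0.00351.
Flow is from higher to lower head: from PZ-1 toward PZ-4, i.e. toward the south-east.

i ≈ 0.00351; groundwater flows toward the south-east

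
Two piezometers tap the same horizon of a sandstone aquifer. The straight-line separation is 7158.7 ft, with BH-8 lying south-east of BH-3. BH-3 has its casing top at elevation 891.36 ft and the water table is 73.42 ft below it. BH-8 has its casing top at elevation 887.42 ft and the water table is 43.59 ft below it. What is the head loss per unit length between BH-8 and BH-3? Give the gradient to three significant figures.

Total head at BH-3: h = 891.36 − 73.42 = 817.94 ft.
Total head at BH-8: h = 887.42 − 43.59 = 843.83 ft.
Head difference: h(BH-3) − h(BH-8) = 817.94 − 843.83 = -25.89 ft.
Hydraulic gradient: i = |Δh| / L = 25.89 / 7158.7 = 0.00362.

i ≈ 0.00362 ft/ft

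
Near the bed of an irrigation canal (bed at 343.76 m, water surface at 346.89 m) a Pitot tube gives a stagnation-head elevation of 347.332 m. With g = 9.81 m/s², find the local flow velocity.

Near the bed, under hydrostatic conditions, the piezometric head (z + ψ) equals the free-surface elevation, 346.89 m.
Velocity head = total − piezometric = 347.332 − 346.89 = 0.442 m.
v = √(2g·h_v) = √(2 × 9.81 × 0.442) = 2.94 m/s.

v ≈ 2.94 m/s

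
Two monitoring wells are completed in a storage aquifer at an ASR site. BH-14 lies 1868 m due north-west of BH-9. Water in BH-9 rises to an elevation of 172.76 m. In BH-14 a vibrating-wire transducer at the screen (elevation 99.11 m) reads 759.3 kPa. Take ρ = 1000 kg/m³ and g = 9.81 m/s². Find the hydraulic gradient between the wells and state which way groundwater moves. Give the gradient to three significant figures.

Total head at BH-9: h = 172.76 m (water level in the piezometer is the total head).
Pressure head at BH-14: ψ = P/(ρg) = 759.3×1000 / (1000 × 9.81) = 77.40 m.
Total head at BH-14: h = z + ψ = 99.11 + 77.40 = 176.51 m.
Head difference: h(BH-9) − h(BH-14) = 172.76 − 176.51 = -3.75 m.
Hydraulic gradient: i = |Δh| / L = 3.75 / 1868 = 0.00201.
Flow is from higher to lower head: from BH-14 toward BH-9, i.e. toward the south-east.

i ≈ 0.00201; groundwater flows toward the south-east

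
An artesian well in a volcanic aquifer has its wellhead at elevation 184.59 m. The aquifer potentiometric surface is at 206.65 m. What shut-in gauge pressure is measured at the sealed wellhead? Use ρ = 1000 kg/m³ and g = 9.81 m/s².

Head above the cap: Δh = 206.65 − 184.59 = 22.06 m.
P = ρgΔh = 1000 × 9.81 × 22.06 = 216409 Pa ≈ 216 kPa.

P ≈ 216 kPa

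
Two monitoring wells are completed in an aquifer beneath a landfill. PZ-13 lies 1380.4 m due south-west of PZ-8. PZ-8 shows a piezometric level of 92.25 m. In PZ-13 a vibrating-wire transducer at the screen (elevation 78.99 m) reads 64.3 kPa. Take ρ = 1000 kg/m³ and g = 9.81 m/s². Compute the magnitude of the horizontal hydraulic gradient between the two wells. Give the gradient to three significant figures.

Total head at PZ-8: h = 92.25 m (water level in the piezometer is the total head).
Pressure head at PZ-13: ψ = P/(ρg) = 64.3×1000 / (1000 × 9.81) = 6.55 m.
Total head at PZ-13: h = z + ψ = 78.99 + 6.55 = 85.54 m.
Head difference: h(PZ-8) − h(PZ-13) = 92.25 − 85.54 = 6.71 m.
Hydraulic gradient: i = |Δh| / L = 6.71 / 1380.4 = 0.00486.

i ≈ 0.00486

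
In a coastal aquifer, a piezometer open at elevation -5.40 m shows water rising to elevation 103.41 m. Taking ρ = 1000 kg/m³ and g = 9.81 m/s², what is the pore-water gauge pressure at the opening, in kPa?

Pressure head ψ = h − z = 103.41 − (-5.40) = 108.81 m.
P = ρgψ = 1000 × 9.81 × 108.81 = 1067426 Pa ≈ 1070 kPa.

P ≈ 1070 kPa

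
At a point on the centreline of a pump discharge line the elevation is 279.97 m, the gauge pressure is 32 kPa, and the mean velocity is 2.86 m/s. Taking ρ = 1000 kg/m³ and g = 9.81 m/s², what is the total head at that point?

Pressure head ψ = P/(ρg) = 32×1000 / (1000 × 9.81) = 3.26 m.
Velocity head = v²/(2g) = 2.86² / (2 × 9.81) = 0.417 m.
h = z + ψ + v²/(2g) = 279.97 + 3.26 + 0.417 = 283.65 m.

h ≈ 283.65 m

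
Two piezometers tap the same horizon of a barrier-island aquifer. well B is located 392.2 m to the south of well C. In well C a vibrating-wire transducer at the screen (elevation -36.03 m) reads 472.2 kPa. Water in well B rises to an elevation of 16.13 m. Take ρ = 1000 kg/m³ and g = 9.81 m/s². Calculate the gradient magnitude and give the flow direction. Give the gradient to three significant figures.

i ≈ 0.0103; groundwater flows toward the north

Pressure head at well C: ψ = P/(ρg) = 472.2×1000 / (1000 × 9.81) = 48.13 m.
Total head at well C: h = z + ψ = -36.03 + 48.13 = 12.10 m.
Total head at well B: h = 16.13 m (water level in the piezometer is the total head).
Head difference: h(well C) − h(well B) = 12.10 − 16.13 = -4.03 m.
Hydraulic gradient: i = |Δh| / L = 4.03 / 392.2 = 0.0103.
Flow is from higher to lower head: from well B toward well C, i.e. toward the north.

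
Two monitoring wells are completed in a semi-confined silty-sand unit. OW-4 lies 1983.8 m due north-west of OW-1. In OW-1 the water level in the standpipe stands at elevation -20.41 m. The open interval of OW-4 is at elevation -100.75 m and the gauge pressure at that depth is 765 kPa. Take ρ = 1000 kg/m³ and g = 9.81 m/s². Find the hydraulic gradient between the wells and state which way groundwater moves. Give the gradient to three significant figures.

i ≈ 0.00119; groundwater flows toward the north-west

Total head at OW-1: h = -20.41 m (water level in the piezometer is the total head).
Pressure head at OW-4: ψ = P/(ρg) = 765×1000 / (1000 × 9.81) = 77.98 m.
Total head at OW-4: h = z + ψ = -100.75 + 77.98 = -22.77 m.
Head difference: h(OW-1) − h(OW-4) = -20.41 − (-22.77) = 2.36 m.
Hydraulic gradient: i = |Δh| / L = 2.36 / 1983.8 = 0.00119.
Flow is from higher to lower head: from OW-1 toward OW-4, i.e. toward the north-west.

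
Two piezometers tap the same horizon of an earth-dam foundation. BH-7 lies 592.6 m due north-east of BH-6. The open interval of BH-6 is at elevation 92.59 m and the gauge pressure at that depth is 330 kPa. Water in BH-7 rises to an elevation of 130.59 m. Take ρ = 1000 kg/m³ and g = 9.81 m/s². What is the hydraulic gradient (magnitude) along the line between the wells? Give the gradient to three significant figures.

i ≈ 0.00736

Pressure head at BH-6: ψ = P/(ρg) = 330×1000 / (1000 × 9.81) = 33.64 m.
Total head at BH-6: h = z + ψ = 92.59 + 33.64 = 126.23 m.
Total head at BH-7: h = 130.59 m (water level in the piezometer is the total head).
Head difference: h(BH-6) − h(BH-7) = 126.23 − 130.59 = -4.36 m.
Hydraulic gradient: i = |Δh| / L = 4.36 / 592.6 = 0.00736.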